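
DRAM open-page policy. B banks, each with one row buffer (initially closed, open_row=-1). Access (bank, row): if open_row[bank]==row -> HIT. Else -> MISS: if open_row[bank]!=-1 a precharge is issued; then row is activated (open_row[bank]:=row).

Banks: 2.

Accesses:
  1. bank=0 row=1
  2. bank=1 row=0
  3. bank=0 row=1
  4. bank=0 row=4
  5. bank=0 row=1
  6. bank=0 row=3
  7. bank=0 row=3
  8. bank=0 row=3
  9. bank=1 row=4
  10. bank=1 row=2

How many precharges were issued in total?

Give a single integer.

Answer: 5

Derivation:
Acc 1: bank0 row1 -> MISS (open row1); precharges=0
Acc 2: bank1 row0 -> MISS (open row0); precharges=0
Acc 3: bank0 row1 -> HIT
Acc 4: bank0 row4 -> MISS (open row4); precharges=1
Acc 5: bank0 row1 -> MISS (open row1); precharges=2
Acc 6: bank0 row3 -> MISS (open row3); precharges=3
Acc 7: bank0 row3 -> HIT
Acc 8: bank0 row3 -> HIT
Acc 9: bank1 row4 -> MISS (open row4); precharges=4
Acc 10: bank1 row2 -> MISS (open row2); precharges=5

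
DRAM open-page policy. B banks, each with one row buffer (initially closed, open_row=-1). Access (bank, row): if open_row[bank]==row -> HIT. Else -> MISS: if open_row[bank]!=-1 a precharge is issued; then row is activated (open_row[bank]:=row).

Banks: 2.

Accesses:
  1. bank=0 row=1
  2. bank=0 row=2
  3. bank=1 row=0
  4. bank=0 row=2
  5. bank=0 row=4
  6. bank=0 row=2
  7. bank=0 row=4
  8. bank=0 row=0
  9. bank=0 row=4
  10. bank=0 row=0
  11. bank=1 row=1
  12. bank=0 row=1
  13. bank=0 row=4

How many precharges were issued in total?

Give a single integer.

Answer: 10

Derivation:
Acc 1: bank0 row1 -> MISS (open row1); precharges=0
Acc 2: bank0 row2 -> MISS (open row2); precharges=1
Acc 3: bank1 row0 -> MISS (open row0); precharges=1
Acc 4: bank0 row2 -> HIT
Acc 5: bank0 row4 -> MISS (open row4); precharges=2
Acc 6: bank0 row2 -> MISS (open row2); precharges=3
Acc 7: bank0 row4 -> MISS (open row4); precharges=4
Acc 8: bank0 row0 -> MISS (open row0); precharges=5
Acc 9: bank0 row4 -> MISS (open row4); precharges=6
Acc 10: bank0 row0 -> MISS (open row0); precharges=7
Acc 11: bank1 row1 -> MISS (open row1); precharges=8
Acc 12: bank0 row1 -> MISS (open row1); precharges=9
Acc 13: bank0 row4 -> MISS (open row4); precharges=10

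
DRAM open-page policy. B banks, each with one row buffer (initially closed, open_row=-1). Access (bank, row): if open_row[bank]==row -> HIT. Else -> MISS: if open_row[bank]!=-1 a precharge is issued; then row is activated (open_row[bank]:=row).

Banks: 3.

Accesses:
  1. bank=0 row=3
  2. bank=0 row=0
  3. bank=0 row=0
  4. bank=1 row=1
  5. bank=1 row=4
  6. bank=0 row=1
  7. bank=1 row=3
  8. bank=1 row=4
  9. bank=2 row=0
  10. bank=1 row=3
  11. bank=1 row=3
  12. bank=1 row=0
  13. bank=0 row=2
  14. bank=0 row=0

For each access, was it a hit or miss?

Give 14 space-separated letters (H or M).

Acc 1: bank0 row3 -> MISS (open row3); precharges=0
Acc 2: bank0 row0 -> MISS (open row0); precharges=1
Acc 3: bank0 row0 -> HIT
Acc 4: bank1 row1 -> MISS (open row1); precharges=1
Acc 5: bank1 row4 -> MISS (open row4); precharges=2
Acc 6: bank0 row1 -> MISS (open row1); precharges=3
Acc 7: bank1 row3 -> MISS (open row3); precharges=4
Acc 8: bank1 row4 -> MISS (open row4); precharges=5
Acc 9: bank2 row0 -> MISS (open row0); precharges=5
Acc 10: bank1 row3 -> MISS (open row3); precharges=6
Acc 11: bank1 row3 -> HIT
Acc 12: bank1 row0 -> MISS (open row0); precharges=7
Acc 13: bank0 row2 -> MISS (open row2); precharges=8
Acc 14: bank0 row0 -> MISS (open row0); precharges=9

Answer: M M H M M M M M M M H M M M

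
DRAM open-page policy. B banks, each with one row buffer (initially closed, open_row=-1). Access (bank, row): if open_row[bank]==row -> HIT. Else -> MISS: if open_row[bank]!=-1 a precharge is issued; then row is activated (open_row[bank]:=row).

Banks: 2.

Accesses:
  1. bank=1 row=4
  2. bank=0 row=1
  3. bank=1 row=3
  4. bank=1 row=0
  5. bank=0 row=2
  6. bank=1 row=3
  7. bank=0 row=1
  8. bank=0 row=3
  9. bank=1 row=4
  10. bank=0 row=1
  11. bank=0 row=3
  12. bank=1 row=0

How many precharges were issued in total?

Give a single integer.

Acc 1: bank1 row4 -> MISS (open row4); precharges=0
Acc 2: bank0 row1 -> MISS (open row1); precharges=0
Acc 3: bank1 row3 -> MISS (open row3); precharges=1
Acc 4: bank1 row0 -> MISS (open row0); precharges=2
Acc 5: bank0 row2 -> MISS (open row2); precharges=3
Acc 6: bank1 row3 -> MISS (open row3); precharges=4
Acc 7: bank0 row1 -> MISS (open row1); precharges=5
Acc 8: bank0 row3 -> MISS (open row3); precharges=6
Acc 9: bank1 row4 -> MISS (open row4); precharges=7
Acc 10: bank0 row1 -> MISS (open row1); precharges=8
Acc 11: bank0 row3 -> MISS (open row3); precharges=9
Acc 12: bank1 row0 -> MISS (open row0); precharges=10

Answer: 10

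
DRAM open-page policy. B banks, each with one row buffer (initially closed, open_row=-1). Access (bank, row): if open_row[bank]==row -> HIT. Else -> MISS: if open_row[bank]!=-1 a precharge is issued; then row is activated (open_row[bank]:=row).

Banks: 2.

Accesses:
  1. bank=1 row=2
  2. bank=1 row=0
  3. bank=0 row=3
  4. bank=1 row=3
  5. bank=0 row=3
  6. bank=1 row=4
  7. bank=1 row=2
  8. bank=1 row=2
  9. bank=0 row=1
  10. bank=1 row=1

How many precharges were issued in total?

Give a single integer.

Acc 1: bank1 row2 -> MISS (open row2); precharges=0
Acc 2: bank1 row0 -> MISS (open row0); precharges=1
Acc 3: bank0 row3 -> MISS (open row3); precharges=1
Acc 4: bank1 row3 -> MISS (open row3); precharges=2
Acc 5: bank0 row3 -> HIT
Acc 6: bank1 row4 -> MISS (open row4); precharges=3
Acc 7: bank1 row2 -> MISS (open row2); precharges=4
Acc 8: bank1 row2 -> HIT
Acc 9: bank0 row1 -> MISS (open row1); precharges=5
Acc 10: bank1 row1 -> MISS (open row1); precharges=6

Answer: 6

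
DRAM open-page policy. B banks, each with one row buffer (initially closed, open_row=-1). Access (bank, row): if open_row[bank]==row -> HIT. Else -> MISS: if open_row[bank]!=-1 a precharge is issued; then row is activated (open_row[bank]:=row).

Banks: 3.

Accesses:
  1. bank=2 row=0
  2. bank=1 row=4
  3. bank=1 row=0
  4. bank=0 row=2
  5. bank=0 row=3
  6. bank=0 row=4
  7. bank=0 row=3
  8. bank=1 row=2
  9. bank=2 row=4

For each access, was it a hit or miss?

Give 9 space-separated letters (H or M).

Acc 1: bank2 row0 -> MISS (open row0); precharges=0
Acc 2: bank1 row4 -> MISS (open row4); precharges=0
Acc 3: bank1 row0 -> MISS (open row0); precharges=1
Acc 4: bank0 row2 -> MISS (open row2); precharges=1
Acc 5: bank0 row3 -> MISS (open row3); precharges=2
Acc 6: bank0 row4 -> MISS (open row4); precharges=3
Acc 7: bank0 row3 -> MISS (open row3); precharges=4
Acc 8: bank1 row2 -> MISS (open row2); precharges=5
Acc 9: bank2 row4 -> MISS (open row4); precharges=6

Answer: M M M M M M M M M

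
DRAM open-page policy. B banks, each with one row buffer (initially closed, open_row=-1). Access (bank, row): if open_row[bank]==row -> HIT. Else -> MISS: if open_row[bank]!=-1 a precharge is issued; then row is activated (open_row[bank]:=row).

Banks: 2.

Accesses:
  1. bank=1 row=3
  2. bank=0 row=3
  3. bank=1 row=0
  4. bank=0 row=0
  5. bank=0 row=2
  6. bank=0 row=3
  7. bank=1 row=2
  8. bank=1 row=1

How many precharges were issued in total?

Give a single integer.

Acc 1: bank1 row3 -> MISS (open row3); precharges=0
Acc 2: bank0 row3 -> MISS (open row3); precharges=0
Acc 3: bank1 row0 -> MISS (open row0); precharges=1
Acc 4: bank0 row0 -> MISS (open row0); precharges=2
Acc 5: bank0 row2 -> MISS (open row2); precharges=3
Acc 6: bank0 row3 -> MISS (open row3); precharges=4
Acc 7: bank1 row2 -> MISS (open row2); precharges=5
Acc 8: bank1 row1 -> MISS (open row1); precharges=6

Answer: 6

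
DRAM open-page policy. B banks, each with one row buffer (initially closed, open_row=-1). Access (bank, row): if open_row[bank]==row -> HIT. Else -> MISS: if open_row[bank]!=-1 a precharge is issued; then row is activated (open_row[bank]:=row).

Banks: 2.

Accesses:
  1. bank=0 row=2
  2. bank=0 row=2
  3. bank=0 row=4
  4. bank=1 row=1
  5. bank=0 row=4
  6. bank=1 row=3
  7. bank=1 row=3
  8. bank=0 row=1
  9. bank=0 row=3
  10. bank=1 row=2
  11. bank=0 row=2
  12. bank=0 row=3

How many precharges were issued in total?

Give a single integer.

Acc 1: bank0 row2 -> MISS (open row2); precharges=0
Acc 2: bank0 row2 -> HIT
Acc 3: bank0 row4 -> MISS (open row4); precharges=1
Acc 4: bank1 row1 -> MISS (open row1); precharges=1
Acc 5: bank0 row4 -> HIT
Acc 6: bank1 row3 -> MISS (open row3); precharges=2
Acc 7: bank1 row3 -> HIT
Acc 8: bank0 row1 -> MISS (open row1); precharges=3
Acc 9: bank0 row3 -> MISS (open row3); precharges=4
Acc 10: bank1 row2 -> MISS (open row2); precharges=5
Acc 11: bank0 row2 -> MISS (open row2); precharges=6
Acc 12: bank0 row3 -> MISS (open row3); precharges=7

Answer: 7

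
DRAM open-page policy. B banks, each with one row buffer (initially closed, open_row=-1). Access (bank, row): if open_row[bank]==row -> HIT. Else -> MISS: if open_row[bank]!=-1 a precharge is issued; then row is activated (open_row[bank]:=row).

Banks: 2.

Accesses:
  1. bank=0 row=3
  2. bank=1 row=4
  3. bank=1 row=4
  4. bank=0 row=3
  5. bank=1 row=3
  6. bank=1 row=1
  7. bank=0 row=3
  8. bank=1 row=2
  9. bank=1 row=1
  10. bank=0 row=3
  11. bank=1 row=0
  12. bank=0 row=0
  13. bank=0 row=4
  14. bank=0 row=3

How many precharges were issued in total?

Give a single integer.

Answer: 8

Derivation:
Acc 1: bank0 row3 -> MISS (open row3); precharges=0
Acc 2: bank1 row4 -> MISS (open row4); precharges=0
Acc 3: bank1 row4 -> HIT
Acc 4: bank0 row3 -> HIT
Acc 5: bank1 row3 -> MISS (open row3); precharges=1
Acc 6: bank1 row1 -> MISS (open row1); precharges=2
Acc 7: bank0 row3 -> HIT
Acc 8: bank1 row2 -> MISS (open row2); precharges=3
Acc 9: bank1 row1 -> MISS (open row1); precharges=4
Acc 10: bank0 row3 -> HIT
Acc 11: bank1 row0 -> MISS (open row0); precharges=5
Acc 12: bank0 row0 -> MISS (open row0); precharges=6
Acc 13: bank0 row4 -> MISS (open row4); precharges=7
Acc 14: bank0 row3 -> MISS (open row3); precharges=8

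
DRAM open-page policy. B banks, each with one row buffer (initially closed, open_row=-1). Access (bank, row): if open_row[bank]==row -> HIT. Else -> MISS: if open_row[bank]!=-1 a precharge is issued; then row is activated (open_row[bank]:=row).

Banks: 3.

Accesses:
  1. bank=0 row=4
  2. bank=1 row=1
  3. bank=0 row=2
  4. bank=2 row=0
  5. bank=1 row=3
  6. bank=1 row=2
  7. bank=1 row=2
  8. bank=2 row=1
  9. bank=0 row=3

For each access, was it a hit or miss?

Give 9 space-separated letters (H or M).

Answer: M M M M M M H M M

Derivation:
Acc 1: bank0 row4 -> MISS (open row4); precharges=0
Acc 2: bank1 row1 -> MISS (open row1); precharges=0
Acc 3: bank0 row2 -> MISS (open row2); precharges=1
Acc 4: bank2 row0 -> MISS (open row0); precharges=1
Acc 5: bank1 row3 -> MISS (open row3); precharges=2
Acc 6: bank1 row2 -> MISS (open row2); precharges=3
Acc 7: bank1 row2 -> HIT
Acc 8: bank2 row1 -> MISS (open row1); precharges=4
Acc 9: bank0 row3 -> MISS (open row3); precharges=5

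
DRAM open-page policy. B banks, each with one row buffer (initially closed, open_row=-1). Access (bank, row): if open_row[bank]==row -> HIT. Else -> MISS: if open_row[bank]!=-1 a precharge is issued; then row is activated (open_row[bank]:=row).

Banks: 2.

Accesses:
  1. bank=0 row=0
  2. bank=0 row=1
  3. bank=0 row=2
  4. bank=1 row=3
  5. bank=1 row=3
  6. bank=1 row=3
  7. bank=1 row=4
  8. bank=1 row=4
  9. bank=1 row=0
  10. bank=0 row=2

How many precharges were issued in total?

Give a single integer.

Answer: 4

Derivation:
Acc 1: bank0 row0 -> MISS (open row0); precharges=0
Acc 2: bank0 row1 -> MISS (open row1); precharges=1
Acc 3: bank0 row2 -> MISS (open row2); precharges=2
Acc 4: bank1 row3 -> MISS (open row3); precharges=2
Acc 5: bank1 row3 -> HIT
Acc 6: bank1 row3 -> HIT
Acc 7: bank1 row4 -> MISS (open row4); precharges=3
Acc 8: bank1 row4 -> HIT
Acc 9: bank1 row0 -> MISS (open row0); precharges=4
Acc 10: bank0 row2 -> HIT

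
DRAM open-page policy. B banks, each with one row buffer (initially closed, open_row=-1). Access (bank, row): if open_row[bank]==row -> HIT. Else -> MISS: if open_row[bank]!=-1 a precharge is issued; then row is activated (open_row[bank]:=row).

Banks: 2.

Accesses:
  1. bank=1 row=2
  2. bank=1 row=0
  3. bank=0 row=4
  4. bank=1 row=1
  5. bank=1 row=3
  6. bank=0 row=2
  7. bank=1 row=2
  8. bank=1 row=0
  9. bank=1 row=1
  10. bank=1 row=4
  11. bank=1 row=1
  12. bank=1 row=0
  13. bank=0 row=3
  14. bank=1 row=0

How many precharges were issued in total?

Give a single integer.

Answer: 11

Derivation:
Acc 1: bank1 row2 -> MISS (open row2); precharges=0
Acc 2: bank1 row0 -> MISS (open row0); precharges=1
Acc 3: bank0 row4 -> MISS (open row4); precharges=1
Acc 4: bank1 row1 -> MISS (open row1); precharges=2
Acc 5: bank1 row3 -> MISS (open row3); precharges=3
Acc 6: bank0 row2 -> MISS (open row2); precharges=4
Acc 7: bank1 row2 -> MISS (open row2); precharges=5
Acc 8: bank1 row0 -> MISS (open row0); precharges=6
Acc 9: bank1 row1 -> MISS (open row1); precharges=7
Acc 10: bank1 row4 -> MISS (open row4); precharges=8
Acc 11: bank1 row1 -> MISS (open row1); precharges=9
Acc 12: bank1 row0 -> MISS (open row0); precharges=10
Acc 13: bank0 row3 -> MISS (open row3); precharges=11
Acc 14: bank1 row0 -> HIT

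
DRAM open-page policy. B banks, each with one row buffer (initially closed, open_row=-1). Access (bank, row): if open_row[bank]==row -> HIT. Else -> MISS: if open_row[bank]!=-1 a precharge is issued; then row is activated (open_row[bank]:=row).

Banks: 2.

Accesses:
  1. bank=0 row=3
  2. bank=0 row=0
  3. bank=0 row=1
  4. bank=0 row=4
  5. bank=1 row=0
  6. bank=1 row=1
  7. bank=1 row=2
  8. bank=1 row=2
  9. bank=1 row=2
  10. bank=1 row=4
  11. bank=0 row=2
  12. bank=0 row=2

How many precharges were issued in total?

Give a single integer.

Acc 1: bank0 row3 -> MISS (open row3); precharges=0
Acc 2: bank0 row0 -> MISS (open row0); precharges=1
Acc 3: bank0 row1 -> MISS (open row1); precharges=2
Acc 4: bank0 row4 -> MISS (open row4); precharges=3
Acc 5: bank1 row0 -> MISS (open row0); precharges=3
Acc 6: bank1 row1 -> MISS (open row1); precharges=4
Acc 7: bank1 row2 -> MISS (open row2); precharges=5
Acc 8: bank1 row2 -> HIT
Acc 9: bank1 row2 -> HIT
Acc 10: bank1 row4 -> MISS (open row4); precharges=6
Acc 11: bank0 row2 -> MISS (open row2); precharges=7
Acc 12: bank0 row2 -> HIT

Answer: 7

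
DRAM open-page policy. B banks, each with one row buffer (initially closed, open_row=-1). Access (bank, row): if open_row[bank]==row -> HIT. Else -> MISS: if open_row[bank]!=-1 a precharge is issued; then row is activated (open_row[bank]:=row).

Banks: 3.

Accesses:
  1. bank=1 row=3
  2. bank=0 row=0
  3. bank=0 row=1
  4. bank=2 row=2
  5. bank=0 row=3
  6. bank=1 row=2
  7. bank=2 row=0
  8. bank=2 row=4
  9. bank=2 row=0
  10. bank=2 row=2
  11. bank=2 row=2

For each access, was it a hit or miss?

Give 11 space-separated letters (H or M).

Answer: M M M M M M M M M M H

Derivation:
Acc 1: bank1 row3 -> MISS (open row3); precharges=0
Acc 2: bank0 row0 -> MISS (open row0); precharges=0
Acc 3: bank0 row1 -> MISS (open row1); precharges=1
Acc 4: bank2 row2 -> MISS (open row2); precharges=1
Acc 5: bank0 row3 -> MISS (open row3); precharges=2
Acc 6: bank1 row2 -> MISS (open row2); precharges=3
Acc 7: bank2 row0 -> MISS (open row0); precharges=4
Acc 8: bank2 row4 -> MISS (open row4); precharges=5
Acc 9: bank2 row0 -> MISS (open row0); precharges=6
Acc 10: bank2 row2 -> MISS (open row2); precharges=7
Acc 11: bank2 row2 -> HIT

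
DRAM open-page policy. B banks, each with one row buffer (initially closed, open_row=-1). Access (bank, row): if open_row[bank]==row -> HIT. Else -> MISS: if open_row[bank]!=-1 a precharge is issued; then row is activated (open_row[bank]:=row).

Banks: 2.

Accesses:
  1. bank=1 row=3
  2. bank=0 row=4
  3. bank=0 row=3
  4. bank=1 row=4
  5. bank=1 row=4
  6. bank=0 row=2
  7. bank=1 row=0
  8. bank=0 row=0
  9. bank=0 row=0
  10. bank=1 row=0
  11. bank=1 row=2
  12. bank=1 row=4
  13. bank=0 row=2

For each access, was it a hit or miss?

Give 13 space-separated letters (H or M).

Answer: M M M M H M M M H H M M M

Derivation:
Acc 1: bank1 row3 -> MISS (open row3); precharges=0
Acc 2: bank0 row4 -> MISS (open row4); precharges=0
Acc 3: bank0 row3 -> MISS (open row3); precharges=1
Acc 4: bank1 row4 -> MISS (open row4); precharges=2
Acc 5: bank1 row4 -> HIT
Acc 6: bank0 row2 -> MISS (open row2); precharges=3
Acc 7: bank1 row0 -> MISS (open row0); precharges=4
Acc 8: bank0 row0 -> MISS (open row0); precharges=5
Acc 9: bank0 row0 -> HIT
Acc 10: bank1 row0 -> HIT
Acc 11: bank1 row2 -> MISS (open row2); precharges=6
Acc 12: bank1 row4 -> MISS (open row4); precharges=7
Acc 13: bank0 row2 -> MISS (open row2); precharges=8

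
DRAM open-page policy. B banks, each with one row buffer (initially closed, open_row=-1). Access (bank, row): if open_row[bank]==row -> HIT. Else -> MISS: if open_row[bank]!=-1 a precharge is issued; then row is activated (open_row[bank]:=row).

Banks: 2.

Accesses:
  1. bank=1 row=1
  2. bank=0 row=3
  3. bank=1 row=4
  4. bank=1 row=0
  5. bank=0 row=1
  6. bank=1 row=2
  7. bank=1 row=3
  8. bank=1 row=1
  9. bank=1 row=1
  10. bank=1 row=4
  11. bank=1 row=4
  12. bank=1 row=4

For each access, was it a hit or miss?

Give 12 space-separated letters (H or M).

Answer: M M M M M M M M H M H H

Derivation:
Acc 1: bank1 row1 -> MISS (open row1); precharges=0
Acc 2: bank0 row3 -> MISS (open row3); precharges=0
Acc 3: bank1 row4 -> MISS (open row4); precharges=1
Acc 4: bank1 row0 -> MISS (open row0); precharges=2
Acc 5: bank0 row1 -> MISS (open row1); precharges=3
Acc 6: bank1 row2 -> MISS (open row2); precharges=4
Acc 7: bank1 row3 -> MISS (open row3); precharges=5
Acc 8: bank1 row1 -> MISS (open row1); precharges=6
Acc 9: bank1 row1 -> HIT
Acc 10: bank1 row4 -> MISS (open row4); precharges=7
Acc 11: bank1 row4 -> HIT
Acc 12: bank1 row4 -> HIT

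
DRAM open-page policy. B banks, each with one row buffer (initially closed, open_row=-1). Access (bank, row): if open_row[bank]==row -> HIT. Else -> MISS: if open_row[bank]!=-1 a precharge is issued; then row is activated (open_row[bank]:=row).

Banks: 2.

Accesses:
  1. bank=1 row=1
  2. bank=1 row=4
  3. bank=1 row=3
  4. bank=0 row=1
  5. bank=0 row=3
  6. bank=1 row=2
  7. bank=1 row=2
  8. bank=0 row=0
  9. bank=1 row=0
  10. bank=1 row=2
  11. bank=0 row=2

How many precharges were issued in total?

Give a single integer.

Answer: 8

Derivation:
Acc 1: bank1 row1 -> MISS (open row1); precharges=0
Acc 2: bank1 row4 -> MISS (open row4); precharges=1
Acc 3: bank1 row3 -> MISS (open row3); precharges=2
Acc 4: bank0 row1 -> MISS (open row1); precharges=2
Acc 5: bank0 row3 -> MISS (open row3); precharges=3
Acc 6: bank1 row2 -> MISS (open row2); precharges=4
Acc 7: bank1 row2 -> HIT
Acc 8: bank0 row0 -> MISS (open row0); precharges=5
Acc 9: bank1 row0 -> MISS (open row0); precharges=6
Acc 10: bank1 row2 -> MISS (open row2); precharges=7
Acc 11: bank0 row2 -> MISS (open row2); precharges=8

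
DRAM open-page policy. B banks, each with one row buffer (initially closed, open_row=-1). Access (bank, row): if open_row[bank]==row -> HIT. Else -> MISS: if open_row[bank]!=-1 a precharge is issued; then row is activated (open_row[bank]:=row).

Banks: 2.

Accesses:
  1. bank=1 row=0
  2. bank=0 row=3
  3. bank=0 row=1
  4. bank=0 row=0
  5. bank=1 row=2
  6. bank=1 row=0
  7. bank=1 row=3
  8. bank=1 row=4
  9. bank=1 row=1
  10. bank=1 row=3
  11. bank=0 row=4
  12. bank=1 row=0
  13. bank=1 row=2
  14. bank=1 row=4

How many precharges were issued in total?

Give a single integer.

Acc 1: bank1 row0 -> MISS (open row0); precharges=0
Acc 2: bank0 row3 -> MISS (open row3); precharges=0
Acc 3: bank0 row1 -> MISS (open row1); precharges=1
Acc 4: bank0 row0 -> MISS (open row0); precharges=2
Acc 5: bank1 row2 -> MISS (open row2); precharges=3
Acc 6: bank1 row0 -> MISS (open row0); precharges=4
Acc 7: bank1 row3 -> MISS (open row3); precharges=5
Acc 8: bank1 row4 -> MISS (open row4); precharges=6
Acc 9: bank1 row1 -> MISS (open row1); precharges=7
Acc 10: bank1 row3 -> MISS (open row3); precharges=8
Acc 11: bank0 row4 -> MISS (open row4); precharges=9
Acc 12: bank1 row0 -> MISS (open row0); precharges=10
Acc 13: bank1 row2 -> MISS (open row2); precharges=11
Acc 14: bank1 row4 -> MISS (open row4); precharges=12

Answer: 12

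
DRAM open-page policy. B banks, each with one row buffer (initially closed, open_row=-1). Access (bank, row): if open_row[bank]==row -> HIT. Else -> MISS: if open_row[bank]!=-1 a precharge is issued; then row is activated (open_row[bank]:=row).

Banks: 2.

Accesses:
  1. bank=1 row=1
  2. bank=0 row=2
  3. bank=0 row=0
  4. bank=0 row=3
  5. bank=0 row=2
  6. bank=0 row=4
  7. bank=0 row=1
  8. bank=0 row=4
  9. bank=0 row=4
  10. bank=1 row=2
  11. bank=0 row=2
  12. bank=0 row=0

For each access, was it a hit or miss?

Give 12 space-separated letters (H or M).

Answer: M M M M M M M M H M M M

Derivation:
Acc 1: bank1 row1 -> MISS (open row1); precharges=0
Acc 2: bank0 row2 -> MISS (open row2); precharges=0
Acc 3: bank0 row0 -> MISS (open row0); precharges=1
Acc 4: bank0 row3 -> MISS (open row3); precharges=2
Acc 5: bank0 row2 -> MISS (open row2); precharges=3
Acc 6: bank0 row4 -> MISS (open row4); precharges=4
Acc 7: bank0 row1 -> MISS (open row1); precharges=5
Acc 8: bank0 row4 -> MISS (open row4); precharges=6
Acc 9: bank0 row4 -> HIT
Acc 10: bank1 row2 -> MISS (open row2); precharges=7
Acc 11: bank0 row2 -> MISS (open row2); precharges=8
Acc 12: bank0 row0 -> MISS (open row0); precharges=9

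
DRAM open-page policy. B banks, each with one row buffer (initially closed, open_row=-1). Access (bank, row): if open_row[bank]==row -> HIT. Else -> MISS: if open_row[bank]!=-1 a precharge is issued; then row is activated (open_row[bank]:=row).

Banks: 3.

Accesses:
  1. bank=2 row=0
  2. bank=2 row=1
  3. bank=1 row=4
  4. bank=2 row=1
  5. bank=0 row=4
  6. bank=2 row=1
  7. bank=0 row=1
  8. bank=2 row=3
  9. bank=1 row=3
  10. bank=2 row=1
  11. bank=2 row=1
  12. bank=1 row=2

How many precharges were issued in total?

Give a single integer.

Answer: 6

Derivation:
Acc 1: bank2 row0 -> MISS (open row0); precharges=0
Acc 2: bank2 row1 -> MISS (open row1); precharges=1
Acc 3: bank1 row4 -> MISS (open row4); precharges=1
Acc 4: bank2 row1 -> HIT
Acc 5: bank0 row4 -> MISS (open row4); precharges=1
Acc 6: bank2 row1 -> HIT
Acc 7: bank0 row1 -> MISS (open row1); precharges=2
Acc 8: bank2 row3 -> MISS (open row3); precharges=3
Acc 9: bank1 row3 -> MISS (open row3); precharges=4
Acc 10: bank2 row1 -> MISS (open row1); precharges=5
Acc 11: bank2 row1 -> HIT
Acc 12: bank1 row2 -> MISS (open row2); precharges=6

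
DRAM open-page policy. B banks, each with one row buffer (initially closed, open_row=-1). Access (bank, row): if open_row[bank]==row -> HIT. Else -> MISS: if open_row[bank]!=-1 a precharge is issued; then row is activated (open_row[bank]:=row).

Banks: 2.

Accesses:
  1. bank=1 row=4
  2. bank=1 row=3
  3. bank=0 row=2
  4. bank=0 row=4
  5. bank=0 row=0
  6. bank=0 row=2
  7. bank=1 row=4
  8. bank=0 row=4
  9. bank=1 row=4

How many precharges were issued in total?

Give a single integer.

Answer: 6

Derivation:
Acc 1: bank1 row4 -> MISS (open row4); precharges=0
Acc 2: bank1 row3 -> MISS (open row3); precharges=1
Acc 3: bank0 row2 -> MISS (open row2); precharges=1
Acc 4: bank0 row4 -> MISS (open row4); precharges=2
Acc 5: bank0 row0 -> MISS (open row0); precharges=3
Acc 6: bank0 row2 -> MISS (open row2); precharges=4
Acc 7: bank1 row4 -> MISS (open row4); precharges=5
Acc 8: bank0 row4 -> MISS (open row4); precharges=6
Acc 9: bank1 row4 -> HIT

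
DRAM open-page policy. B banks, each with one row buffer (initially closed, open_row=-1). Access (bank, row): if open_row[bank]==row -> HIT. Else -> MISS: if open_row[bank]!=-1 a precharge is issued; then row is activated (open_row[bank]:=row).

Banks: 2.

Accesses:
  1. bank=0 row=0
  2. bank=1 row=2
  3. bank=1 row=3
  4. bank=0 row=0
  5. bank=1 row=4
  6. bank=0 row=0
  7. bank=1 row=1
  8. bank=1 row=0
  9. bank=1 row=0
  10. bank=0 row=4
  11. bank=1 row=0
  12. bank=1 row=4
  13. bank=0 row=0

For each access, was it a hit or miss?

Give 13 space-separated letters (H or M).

Acc 1: bank0 row0 -> MISS (open row0); precharges=0
Acc 2: bank1 row2 -> MISS (open row2); precharges=0
Acc 3: bank1 row3 -> MISS (open row3); precharges=1
Acc 4: bank0 row0 -> HIT
Acc 5: bank1 row4 -> MISS (open row4); precharges=2
Acc 6: bank0 row0 -> HIT
Acc 7: bank1 row1 -> MISS (open row1); precharges=3
Acc 8: bank1 row0 -> MISS (open row0); precharges=4
Acc 9: bank1 row0 -> HIT
Acc 10: bank0 row4 -> MISS (open row4); precharges=5
Acc 11: bank1 row0 -> HIT
Acc 12: bank1 row4 -> MISS (open row4); precharges=6
Acc 13: bank0 row0 -> MISS (open row0); precharges=7

Answer: M M M H M H M M H M H M M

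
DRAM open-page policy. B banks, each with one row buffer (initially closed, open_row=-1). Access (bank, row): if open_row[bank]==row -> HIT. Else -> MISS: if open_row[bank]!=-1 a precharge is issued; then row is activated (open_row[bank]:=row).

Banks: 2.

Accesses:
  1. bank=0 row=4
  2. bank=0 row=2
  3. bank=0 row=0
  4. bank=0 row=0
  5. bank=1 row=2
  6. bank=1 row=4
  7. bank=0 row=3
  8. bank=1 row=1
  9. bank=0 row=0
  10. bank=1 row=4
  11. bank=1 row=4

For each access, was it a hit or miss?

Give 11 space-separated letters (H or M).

Acc 1: bank0 row4 -> MISS (open row4); precharges=0
Acc 2: bank0 row2 -> MISS (open row2); precharges=1
Acc 3: bank0 row0 -> MISS (open row0); precharges=2
Acc 4: bank0 row0 -> HIT
Acc 5: bank1 row2 -> MISS (open row2); precharges=2
Acc 6: bank1 row4 -> MISS (open row4); precharges=3
Acc 7: bank0 row3 -> MISS (open row3); precharges=4
Acc 8: bank1 row1 -> MISS (open row1); precharges=5
Acc 9: bank0 row0 -> MISS (open row0); precharges=6
Acc 10: bank1 row4 -> MISS (open row4); precharges=7
Acc 11: bank1 row4 -> HIT

Answer: M M M H M M M M M M H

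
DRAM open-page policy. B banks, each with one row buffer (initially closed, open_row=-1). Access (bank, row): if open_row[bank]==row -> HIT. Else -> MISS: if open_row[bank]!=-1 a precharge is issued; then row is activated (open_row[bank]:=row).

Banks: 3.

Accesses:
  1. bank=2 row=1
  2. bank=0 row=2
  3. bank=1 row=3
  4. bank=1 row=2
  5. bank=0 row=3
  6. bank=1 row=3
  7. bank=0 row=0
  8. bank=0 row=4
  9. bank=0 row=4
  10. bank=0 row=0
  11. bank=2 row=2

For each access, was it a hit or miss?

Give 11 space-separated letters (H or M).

Acc 1: bank2 row1 -> MISS (open row1); precharges=0
Acc 2: bank0 row2 -> MISS (open row2); precharges=0
Acc 3: bank1 row3 -> MISS (open row3); precharges=0
Acc 4: bank1 row2 -> MISS (open row2); precharges=1
Acc 5: bank0 row3 -> MISS (open row3); precharges=2
Acc 6: bank1 row3 -> MISS (open row3); precharges=3
Acc 7: bank0 row0 -> MISS (open row0); precharges=4
Acc 8: bank0 row4 -> MISS (open row4); precharges=5
Acc 9: bank0 row4 -> HIT
Acc 10: bank0 row0 -> MISS (open row0); precharges=6
Acc 11: bank2 row2 -> MISS (open row2); precharges=7

Answer: M M M M M M M M H M M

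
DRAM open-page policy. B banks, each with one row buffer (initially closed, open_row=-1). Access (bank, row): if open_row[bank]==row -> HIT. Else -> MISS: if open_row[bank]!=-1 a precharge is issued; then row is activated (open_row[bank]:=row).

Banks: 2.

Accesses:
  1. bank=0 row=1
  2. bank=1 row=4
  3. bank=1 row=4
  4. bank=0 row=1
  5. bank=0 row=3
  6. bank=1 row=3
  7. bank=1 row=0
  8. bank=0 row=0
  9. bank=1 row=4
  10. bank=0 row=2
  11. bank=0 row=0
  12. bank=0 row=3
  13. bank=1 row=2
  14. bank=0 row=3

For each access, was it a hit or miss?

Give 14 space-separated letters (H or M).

Acc 1: bank0 row1 -> MISS (open row1); precharges=0
Acc 2: bank1 row4 -> MISS (open row4); precharges=0
Acc 3: bank1 row4 -> HIT
Acc 4: bank0 row1 -> HIT
Acc 5: bank0 row3 -> MISS (open row3); precharges=1
Acc 6: bank1 row3 -> MISS (open row3); precharges=2
Acc 7: bank1 row0 -> MISS (open row0); precharges=3
Acc 8: bank0 row0 -> MISS (open row0); precharges=4
Acc 9: bank1 row4 -> MISS (open row4); precharges=5
Acc 10: bank0 row2 -> MISS (open row2); precharges=6
Acc 11: bank0 row0 -> MISS (open row0); precharges=7
Acc 12: bank0 row3 -> MISS (open row3); precharges=8
Acc 13: bank1 row2 -> MISS (open row2); precharges=9
Acc 14: bank0 row3 -> HIT

Answer: M M H H M M M M M M M M M H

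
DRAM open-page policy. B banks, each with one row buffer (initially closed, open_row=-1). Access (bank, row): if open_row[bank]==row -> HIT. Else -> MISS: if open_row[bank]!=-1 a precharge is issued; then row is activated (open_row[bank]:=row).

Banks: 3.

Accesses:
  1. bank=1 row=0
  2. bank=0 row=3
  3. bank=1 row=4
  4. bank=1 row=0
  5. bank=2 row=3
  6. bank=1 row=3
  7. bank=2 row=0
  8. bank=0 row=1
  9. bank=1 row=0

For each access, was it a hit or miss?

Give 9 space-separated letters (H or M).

Acc 1: bank1 row0 -> MISS (open row0); precharges=0
Acc 2: bank0 row3 -> MISS (open row3); precharges=0
Acc 3: bank1 row4 -> MISS (open row4); precharges=1
Acc 4: bank1 row0 -> MISS (open row0); precharges=2
Acc 5: bank2 row3 -> MISS (open row3); precharges=2
Acc 6: bank1 row3 -> MISS (open row3); precharges=3
Acc 7: bank2 row0 -> MISS (open row0); precharges=4
Acc 8: bank0 row1 -> MISS (open row1); precharges=5
Acc 9: bank1 row0 -> MISS (open row0); precharges=6

Answer: M M M M M M M M M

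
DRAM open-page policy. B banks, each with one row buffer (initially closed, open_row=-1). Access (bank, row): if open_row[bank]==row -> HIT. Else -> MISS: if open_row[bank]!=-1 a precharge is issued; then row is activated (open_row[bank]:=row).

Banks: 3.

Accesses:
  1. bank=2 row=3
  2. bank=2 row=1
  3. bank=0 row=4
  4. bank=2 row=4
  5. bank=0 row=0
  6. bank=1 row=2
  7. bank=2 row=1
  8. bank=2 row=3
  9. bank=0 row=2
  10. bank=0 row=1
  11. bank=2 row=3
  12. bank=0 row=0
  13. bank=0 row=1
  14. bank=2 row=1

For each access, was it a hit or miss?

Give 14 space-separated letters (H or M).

Acc 1: bank2 row3 -> MISS (open row3); precharges=0
Acc 2: bank2 row1 -> MISS (open row1); precharges=1
Acc 3: bank0 row4 -> MISS (open row4); precharges=1
Acc 4: bank2 row4 -> MISS (open row4); precharges=2
Acc 5: bank0 row0 -> MISS (open row0); precharges=3
Acc 6: bank1 row2 -> MISS (open row2); precharges=3
Acc 7: bank2 row1 -> MISS (open row1); precharges=4
Acc 8: bank2 row3 -> MISS (open row3); precharges=5
Acc 9: bank0 row2 -> MISS (open row2); precharges=6
Acc 10: bank0 row1 -> MISS (open row1); precharges=7
Acc 11: bank2 row3 -> HIT
Acc 12: bank0 row0 -> MISS (open row0); precharges=8
Acc 13: bank0 row1 -> MISS (open row1); precharges=9
Acc 14: bank2 row1 -> MISS (open row1); precharges=10

Answer: M M M M M M M M M M H M M M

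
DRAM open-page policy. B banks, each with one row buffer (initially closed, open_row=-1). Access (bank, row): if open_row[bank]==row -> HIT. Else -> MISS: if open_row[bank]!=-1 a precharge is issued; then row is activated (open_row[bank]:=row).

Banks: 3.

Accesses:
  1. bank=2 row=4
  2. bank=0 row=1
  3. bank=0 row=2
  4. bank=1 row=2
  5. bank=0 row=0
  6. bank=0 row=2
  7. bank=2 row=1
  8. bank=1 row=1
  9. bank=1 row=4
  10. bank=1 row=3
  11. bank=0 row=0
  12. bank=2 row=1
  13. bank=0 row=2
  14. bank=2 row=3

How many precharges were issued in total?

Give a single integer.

Answer: 10

Derivation:
Acc 1: bank2 row4 -> MISS (open row4); precharges=0
Acc 2: bank0 row1 -> MISS (open row1); precharges=0
Acc 3: bank0 row2 -> MISS (open row2); precharges=1
Acc 4: bank1 row2 -> MISS (open row2); precharges=1
Acc 5: bank0 row0 -> MISS (open row0); precharges=2
Acc 6: bank0 row2 -> MISS (open row2); precharges=3
Acc 7: bank2 row1 -> MISS (open row1); precharges=4
Acc 8: bank1 row1 -> MISS (open row1); precharges=5
Acc 9: bank1 row4 -> MISS (open row4); precharges=6
Acc 10: bank1 row3 -> MISS (open row3); precharges=7
Acc 11: bank0 row0 -> MISS (open row0); precharges=8
Acc 12: bank2 row1 -> HIT
Acc 13: bank0 row2 -> MISS (open row2); precharges=9
Acc 14: bank2 row3 -> MISS (open row3); precharges=10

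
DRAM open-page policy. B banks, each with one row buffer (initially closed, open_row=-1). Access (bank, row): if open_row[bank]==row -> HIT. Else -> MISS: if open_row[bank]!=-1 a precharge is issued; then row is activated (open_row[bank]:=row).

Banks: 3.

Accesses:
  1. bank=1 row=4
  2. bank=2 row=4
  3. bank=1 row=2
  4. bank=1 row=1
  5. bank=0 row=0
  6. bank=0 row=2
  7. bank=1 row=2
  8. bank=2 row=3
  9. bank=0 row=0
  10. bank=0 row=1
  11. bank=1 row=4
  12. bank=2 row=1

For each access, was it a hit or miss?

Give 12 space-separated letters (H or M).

Answer: M M M M M M M M M M M M

Derivation:
Acc 1: bank1 row4 -> MISS (open row4); precharges=0
Acc 2: bank2 row4 -> MISS (open row4); precharges=0
Acc 3: bank1 row2 -> MISS (open row2); precharges=1
Acc 4: bank1 row1 -> MISS (open row1); precharges=2
Acc 5: bank0 row0 -> MISS (open row0); precharges=2
Acc 6: bank0 row2 -> MISS (open row2); precharges=3
Acc 7: bank1 row2 -> MISS (open row2); precharges=4
Acc 8: bank2 row3 -> MISS (open row3); precharges=5
Acc 9: bank0 row0 -> MISS (open row0); precharges=6
Acc 10: bank0 row1 -> MISS (open row1); precharges=7
Acc 11: bank1 row4 -> MISS (open row4); precharges=8
Acc 12: bank2 row1 -> MISS (open row1); precharges=9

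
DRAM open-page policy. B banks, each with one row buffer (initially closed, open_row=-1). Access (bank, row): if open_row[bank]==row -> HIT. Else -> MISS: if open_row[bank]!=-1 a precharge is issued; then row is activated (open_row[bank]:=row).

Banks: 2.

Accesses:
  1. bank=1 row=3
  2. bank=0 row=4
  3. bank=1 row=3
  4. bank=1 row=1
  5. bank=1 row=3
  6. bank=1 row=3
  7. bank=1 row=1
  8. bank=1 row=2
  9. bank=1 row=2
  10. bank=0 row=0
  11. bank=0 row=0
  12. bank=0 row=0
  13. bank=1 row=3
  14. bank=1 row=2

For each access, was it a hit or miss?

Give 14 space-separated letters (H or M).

Answer: M M H M M H M M H M H H M M

Derivation:
Acc 1: bank1 row3 -> MISS (open row3); precharges=0
Acc 2: bank0 row4 -> MISS (open row4); precharges=0
Acc 3: bank1 row3 -> HIT
Acc 4: bank1 row1 -> MISS (open row1); precharges=1
Acc 5: bank1 row3 -> MISS (open row3); precharges=2
Acc 6: bank1 row3 -> HIT
Acc 7: bank1 row1 -> MISS (open row1); precharges=3
Acc 8: bank1 row2 -> MISS (open row2); precharges=4
Acc 9: bank1 row2 -> HIT
Acc 10: bank0 row0 -> MISS (open row0); precharges=5
Acc 11: bank0 row0 -> HIT
Acc 12: bank0 row0 -> HIT
Acc 13: bank1 row3 -> MISS (open row3); precharges=6
Acc 14: bank1 row2 -> MISS (open row2); precharges=7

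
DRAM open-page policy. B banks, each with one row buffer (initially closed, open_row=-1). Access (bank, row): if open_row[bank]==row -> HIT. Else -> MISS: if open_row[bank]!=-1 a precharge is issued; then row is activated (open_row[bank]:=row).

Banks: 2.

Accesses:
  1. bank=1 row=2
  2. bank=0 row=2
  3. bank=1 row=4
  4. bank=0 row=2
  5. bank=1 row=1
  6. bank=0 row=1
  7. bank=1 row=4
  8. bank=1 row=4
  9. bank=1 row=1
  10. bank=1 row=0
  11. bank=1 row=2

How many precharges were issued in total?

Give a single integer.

Answer: 7

Derivation:
Acc 1: bank1 row2 -> MISS (open row2); precharges=0
Acc 2: bank0 row2 -> MISS (open row2); precharges=0
Acc 3: bank1 row4 -> MISS (open row4); precharges=1
Acc 4: bank0 row2 -> HIT
Acc 5: bank1 row1 -> MISS (open row1); precharges=2
Acc 6: bank0 row1 -> MISS (open row1); precharges=3
Acc 7: bank1 row4 -> MISS (open row4); precharges=4
Acc 8: bank1 row4 -> HIT
Acc 9: bank1 row1 -> MISS (open row1); precharges=5
Acc 10: bank1 row0 -> MISS (open row0); precharges=6
Acc 11: bank1 row2 -> MISS (open row2); precharges=7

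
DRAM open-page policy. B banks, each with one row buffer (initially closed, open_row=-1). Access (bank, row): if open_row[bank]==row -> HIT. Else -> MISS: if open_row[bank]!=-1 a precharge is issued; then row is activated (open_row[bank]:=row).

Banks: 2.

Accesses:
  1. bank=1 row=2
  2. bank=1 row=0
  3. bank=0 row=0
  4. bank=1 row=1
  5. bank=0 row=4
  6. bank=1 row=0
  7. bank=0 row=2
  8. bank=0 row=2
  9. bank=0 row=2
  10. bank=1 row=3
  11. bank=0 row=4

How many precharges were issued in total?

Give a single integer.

Acc 1: bank1 row2 -> MISS (open row2); precharges=0
Acc 2: bank1 row0 -> MISS (open row0); precharges=1
Acc 3: bank0 row0 -> MISS (open row0); precharges=1
Acc 4: bank1 row1 -> MISS (open row1); precharges=2
Acc 5: bank0 row4 -> MISS (open row4); precharges=3
Acc 6: bank1 row0 -> MISS (open row0); precharges=4
Acc 7: bank0 row2 -> MISS (open row2); precharges=5
Acc 8: bank0 row2 -> HIT
Acc 9: bank0 row2 -> HIT
Acc 10: bank1 row3 -> MISS (open row3); precharges=6
Acc 11: bank0 row4 -> MISS (open row4); precharges=7

Answer: 7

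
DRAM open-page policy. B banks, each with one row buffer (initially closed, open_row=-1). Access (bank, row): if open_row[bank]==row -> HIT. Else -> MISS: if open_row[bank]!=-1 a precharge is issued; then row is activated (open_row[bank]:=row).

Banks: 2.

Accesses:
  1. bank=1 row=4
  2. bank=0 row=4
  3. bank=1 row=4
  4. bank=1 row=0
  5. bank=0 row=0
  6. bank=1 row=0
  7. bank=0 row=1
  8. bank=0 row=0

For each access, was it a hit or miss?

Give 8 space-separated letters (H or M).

Answer: M M H M M H M M

Derivation:
Acc 1: bank1 row4 -> MISS (open row4); precharges=0
Acc 2: bank0 row4 -> MISS (open row4); precharges=0
Acc 3: bank1 row4 -> HIT
Acc 4: bank1 row0 -> MISS (open row0); precharges=1
Acc 5: bank0 row0 -> MISS (open row0); precharges=2
Acc 6: bank1 row0 -> HIT
Acc 7: bank0 row1 -> MISS (open row1); precharges=3
Acc 8: bank0 row0 -> MISS (open row0); precharges=4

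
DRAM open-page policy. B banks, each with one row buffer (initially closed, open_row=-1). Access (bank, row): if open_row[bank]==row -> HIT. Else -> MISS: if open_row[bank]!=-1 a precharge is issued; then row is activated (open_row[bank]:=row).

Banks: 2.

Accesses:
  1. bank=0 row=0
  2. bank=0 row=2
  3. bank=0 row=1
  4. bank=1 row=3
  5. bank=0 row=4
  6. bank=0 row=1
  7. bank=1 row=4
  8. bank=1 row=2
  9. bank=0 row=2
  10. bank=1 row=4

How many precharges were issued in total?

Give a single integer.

Acc 1: bank0 row0 -> MISS (open row0); precharges=0
Acc 2: bank0 row2 -> MISS (open row2); precharges=1
Acc 3: bank0 row1 -> MISS (open row1); precharges=2
Acc 4: bank1 row3 -> MISS (open row3); precharges=2
Acc 5: bank0 row4 -> MISS (open row4); precharges=3
Acc 6: bank0 row1 -> MISS (open row1); precharges=4
Acc 7: bank1 row4 -> MISS (open row4); precharges=5
Acc 8: bank1 row2 -> MISS (open row2); precharges=6
Acc 9: bank0 row2 -> MISS (open row2); precharges=7
Acc 10: bank1 row4 -> MISS (open row4); precharges=8

Answer: 8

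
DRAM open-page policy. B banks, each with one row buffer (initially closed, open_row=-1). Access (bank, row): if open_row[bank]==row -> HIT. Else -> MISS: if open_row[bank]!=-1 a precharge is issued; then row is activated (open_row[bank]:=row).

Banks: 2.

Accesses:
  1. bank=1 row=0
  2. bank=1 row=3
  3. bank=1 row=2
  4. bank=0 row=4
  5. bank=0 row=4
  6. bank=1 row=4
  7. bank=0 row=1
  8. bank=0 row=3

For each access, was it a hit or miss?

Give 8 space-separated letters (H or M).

Acc 1: bank1 row0 -> MISS (open row0); precharges=0
Acc 2: bank1 row3 -> MISS (open row3); precharges=1
Acc 3: bank1 row2 -> MISS (open row2); precharges=2
Acc 4: bank0 row4 -> MISS (open row4); precharges=2
Acc 5: bank0 row4 -> HIT
Acc 6: bank1 row4 -> MISS (open row4); precharges=3
Acc 7: bank0 row1 -> MISS (open row1); precharges=4
Acc 8: bank0 row3 -> MISS (open row3); precharges=5

Answer: M M M M H M M M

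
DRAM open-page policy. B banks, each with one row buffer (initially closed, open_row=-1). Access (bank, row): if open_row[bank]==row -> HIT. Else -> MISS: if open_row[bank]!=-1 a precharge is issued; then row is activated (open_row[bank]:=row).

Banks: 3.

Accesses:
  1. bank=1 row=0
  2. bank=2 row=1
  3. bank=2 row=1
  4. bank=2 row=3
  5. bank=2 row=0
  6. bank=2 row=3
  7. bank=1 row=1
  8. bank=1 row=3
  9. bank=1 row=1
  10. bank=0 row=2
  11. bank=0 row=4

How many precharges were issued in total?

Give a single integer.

Answer: 7

Derivation:
Acc 1: bank1 row0 -> MISS (open row0); precharges=0
Acc 2: bank2 row1 -> MISS (open row1); precharges=0
Acc 3: bank2 row1 -> HIT
Acc 4: bank2 row3 -> MISS (open row3); precharges=1
Acc 5: bank2 row0 -> MISS (open row0); precharges=2
Acc 6: bank2 row3 -> MISS (open row3); precharges=3
Acc 7: bank1 row1 -> MISS (open row1); precharges=4
Acc 8: bank1 row3 -> MISS (open row3); precharges=5
Acc 9: bank1 row1 -> MISS (open row1); precharges=6
Acc 10: bank0 row2 -> MISS (open row2); precharges=6
Acc 11: bank0 row4 -> MISS (open row4); precharges=7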